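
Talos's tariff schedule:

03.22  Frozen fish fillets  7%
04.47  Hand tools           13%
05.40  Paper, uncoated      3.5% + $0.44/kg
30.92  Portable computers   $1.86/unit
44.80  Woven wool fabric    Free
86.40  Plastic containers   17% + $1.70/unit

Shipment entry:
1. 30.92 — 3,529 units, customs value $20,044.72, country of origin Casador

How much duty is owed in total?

$6,563.94

Line 1 (30.92, Casador, 3,529 units, $20,044.72):
Base rate for 30.92 is $1.86/unit.
Duty = 3,529 × $1.86 = $6,563.94.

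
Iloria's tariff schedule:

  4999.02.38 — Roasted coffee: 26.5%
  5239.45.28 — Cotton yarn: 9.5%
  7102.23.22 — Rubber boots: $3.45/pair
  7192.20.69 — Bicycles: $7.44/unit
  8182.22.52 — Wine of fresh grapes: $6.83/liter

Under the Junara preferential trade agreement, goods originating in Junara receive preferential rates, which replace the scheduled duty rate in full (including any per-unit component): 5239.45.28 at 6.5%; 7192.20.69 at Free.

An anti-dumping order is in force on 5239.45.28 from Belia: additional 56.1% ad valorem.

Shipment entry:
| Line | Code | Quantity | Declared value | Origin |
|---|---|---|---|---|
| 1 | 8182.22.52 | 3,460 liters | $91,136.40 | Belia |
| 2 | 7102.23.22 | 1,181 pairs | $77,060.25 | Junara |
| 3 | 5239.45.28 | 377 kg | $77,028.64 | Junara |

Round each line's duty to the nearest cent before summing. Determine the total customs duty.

$32,713.11

Line 1 (8182.22.52, Belia, 3,460 liters, $91,136.40):
Base rate for 8182.22.52 is $6.83/liter.
Duty = 3,460 × $6.83 = $23,631.80.
Line 2 (7102.23.22, Junara, 1,181 pairs, $77,060.25):
Base rate for 7102.23.22 is $3.45/pair.
Origin Junara is the FTA partner but 7102.23.22 is not on the preference list; base rate stands.
Duty = 1,181 × $3.45 = $4,074.45.
Line 3 (5239.45.28, Junara, 377 kg, $77,028.64):
Base rate for 5239.45.28 is 9.5%.
Origin Junara qualifies under the Iloria–Junara agreement and 5239.45.28 is covered: preferential rate 6.5% applies instead.
The additional-duty order on 5239.45.28 targets Belia, not Junara; it does not apply.
Duty = $77,028.64 × 6.5% = $5,006.86.
Total = $23,631.80 + $4,074.45 + $5,006.86 = $32,713.11.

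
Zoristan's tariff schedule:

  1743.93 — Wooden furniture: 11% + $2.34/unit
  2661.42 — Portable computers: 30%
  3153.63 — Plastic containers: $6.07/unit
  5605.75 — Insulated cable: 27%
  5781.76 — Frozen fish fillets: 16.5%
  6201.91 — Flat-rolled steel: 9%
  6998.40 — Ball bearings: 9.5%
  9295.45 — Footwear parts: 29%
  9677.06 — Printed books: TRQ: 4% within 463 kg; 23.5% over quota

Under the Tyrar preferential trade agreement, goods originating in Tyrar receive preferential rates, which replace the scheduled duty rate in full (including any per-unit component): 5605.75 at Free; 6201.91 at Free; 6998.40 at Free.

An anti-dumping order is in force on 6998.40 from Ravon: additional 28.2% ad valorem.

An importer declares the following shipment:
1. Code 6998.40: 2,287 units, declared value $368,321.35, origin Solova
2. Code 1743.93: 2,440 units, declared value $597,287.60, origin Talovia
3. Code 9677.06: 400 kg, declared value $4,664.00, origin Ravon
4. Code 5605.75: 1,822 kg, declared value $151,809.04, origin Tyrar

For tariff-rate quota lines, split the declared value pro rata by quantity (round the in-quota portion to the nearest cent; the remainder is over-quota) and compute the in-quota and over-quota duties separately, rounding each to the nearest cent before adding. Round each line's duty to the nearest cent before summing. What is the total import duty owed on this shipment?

Line 1 (6998.40, Solova, 2,287 units, $368,321.35):
Base rate for 6998.40 is 9.5%.
6998.40 has an FTA preferential rate, but origin Solova is not Tyrar; base rate stands.
The additional-duty order on 6998.40 targets Ravon, not Solova; it does not apply.
Duty = $368,321.35 × 9.5% = $34,990.53.
Line 2 (1743.93, Talovia, 2,440 units, $597,287.60):
Base rate for 1743.93 is 11% + $2.34/unit.
Duty = $597,287.60 × 11% + 2,440 × $2.34 = $71,411.24.
Line 3 (9677.06, Ravon, 400 kg, $4,664.00):
Code 9677.06 is under a tariff-rate quota (threshold 463 kg). Quantity 400 kg is within the quota, so the in-quota rate 4% applies to the full value.
Duty = $4,664.00 × 4% = $186.56.
Line 4 (5605.75, Tyrar, 1,822 kg, $151,809.04):
Base rate for 5605.75 is 27%.
Origin Tyrar qualifies under the Zoristan–Tyrar agreement and 5605.75 is covered: preferential rate Free applies instead.
Duty = $151,809.04 × 0% = $0.00.
Total = $34,990.53 + $71,411.24 + $186.56 + $0.00 = $106,588.33.

$106,588.33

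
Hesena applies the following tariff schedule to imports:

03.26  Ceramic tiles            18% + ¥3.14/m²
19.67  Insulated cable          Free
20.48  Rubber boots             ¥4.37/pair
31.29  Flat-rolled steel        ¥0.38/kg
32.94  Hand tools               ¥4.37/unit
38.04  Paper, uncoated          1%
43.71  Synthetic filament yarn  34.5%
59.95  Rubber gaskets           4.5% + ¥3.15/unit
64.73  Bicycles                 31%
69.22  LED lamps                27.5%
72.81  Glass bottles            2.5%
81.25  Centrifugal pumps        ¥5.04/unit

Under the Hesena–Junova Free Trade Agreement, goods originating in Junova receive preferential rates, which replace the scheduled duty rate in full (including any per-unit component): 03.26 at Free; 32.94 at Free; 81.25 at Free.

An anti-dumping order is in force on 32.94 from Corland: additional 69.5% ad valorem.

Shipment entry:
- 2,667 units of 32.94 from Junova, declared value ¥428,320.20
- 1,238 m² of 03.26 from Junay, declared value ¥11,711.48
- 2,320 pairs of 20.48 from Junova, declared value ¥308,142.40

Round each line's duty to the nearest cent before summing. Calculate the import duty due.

¥16,133.79

Line 1 (32.94, Junova, 2,667 units, ¥428,320.20):
Base rate for 32.94 is ¥4.37/unit.
Origin Junova qualifies under the Hesena–Junova agreement and 32.94 is covered: preferential rate Free applies instead.
The additional-duty order on 32.94 targets Corland, not Junova; it does not apply.
Duty = ¥428,320.20 × 0% = ¥0.00.
Line 2 (03.26, Junay, 1,238 m², ¥11,711.48):
Base rate for 03.26 is 18% + ¥3.14/m².
03.26 has an FTA preferential rate, but origin Junay is not Junova; base rate stands.
Duty = ¥11,711.48 × 18% + 1,238 × ¥3.14 = ¥5,995.39.
Line 3 (20.48, Junova, 2,320 pairs, ¥308,142.40):
Base rate for 20.48 is ¥4.37/pair.
Origin Junova is the FTA partner but 20.48 is not on the preference list; base rate stands.
Duty = 2,320 × ¥4.37 = ¥10,138.40.
Total = ¥0.00 + ¥5,995.39 + ¥10,138.40 = ¥16,133.79.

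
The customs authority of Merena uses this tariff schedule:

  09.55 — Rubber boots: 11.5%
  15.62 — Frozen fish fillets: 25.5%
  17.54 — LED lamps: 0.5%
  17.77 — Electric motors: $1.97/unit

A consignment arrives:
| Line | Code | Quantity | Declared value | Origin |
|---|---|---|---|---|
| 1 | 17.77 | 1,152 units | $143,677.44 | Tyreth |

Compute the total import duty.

$2,269.44

Line 1 (17.77, Tyreth, 1,152 units, $143,677.44):
Base rate for 17.77 is $1.97/unit.
Duty = 1,152 × $1.97 = $2,269.44.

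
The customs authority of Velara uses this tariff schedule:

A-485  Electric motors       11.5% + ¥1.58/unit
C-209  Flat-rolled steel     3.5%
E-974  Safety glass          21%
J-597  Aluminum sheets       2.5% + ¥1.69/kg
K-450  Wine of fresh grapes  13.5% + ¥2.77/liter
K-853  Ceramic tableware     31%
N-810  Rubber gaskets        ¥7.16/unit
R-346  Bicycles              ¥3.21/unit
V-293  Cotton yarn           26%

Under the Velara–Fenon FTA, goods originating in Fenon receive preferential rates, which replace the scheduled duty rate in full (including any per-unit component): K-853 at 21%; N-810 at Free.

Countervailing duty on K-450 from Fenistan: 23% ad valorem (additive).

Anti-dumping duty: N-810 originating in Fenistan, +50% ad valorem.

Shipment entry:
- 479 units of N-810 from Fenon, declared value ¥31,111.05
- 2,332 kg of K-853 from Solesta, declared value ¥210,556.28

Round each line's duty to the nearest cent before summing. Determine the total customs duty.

Line 1 (N-810, Fenon, 479 units, ¥31,111.05):
Base rate for N-810 is ¥7.16/unit.
Origin Fenon qualifies under the Velara–Fenon agreement and N-810 is covered: preferential rate Free applies instead.
The additional-duty order on N-810 targets Fenistan, not Fenon; it does not apply.
Duty = ¥31,111.05 × 0% = ¥0.00.
Line 2 (K-853, Solesta, 2,332 kg, ¥210,556.28):
Base rate for K-853 is 31%.
K-853 has an FTA preferential rate, but origin Solesta is not Fenon; base rate stands.
Duty = ¥210,556.28 × 31% = ¥65,272.45.
Total = ¥0.00 + ¥65,272.45 = ¥65,272.45.

¥65,272.45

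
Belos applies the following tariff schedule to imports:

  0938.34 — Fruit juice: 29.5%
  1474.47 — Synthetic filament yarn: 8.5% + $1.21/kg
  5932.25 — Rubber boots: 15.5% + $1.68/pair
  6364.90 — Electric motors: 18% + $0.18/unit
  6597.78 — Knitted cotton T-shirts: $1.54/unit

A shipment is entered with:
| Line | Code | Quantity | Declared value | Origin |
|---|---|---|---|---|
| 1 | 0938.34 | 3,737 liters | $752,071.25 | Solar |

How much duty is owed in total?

Line 1 (0938.34, Solar, 3,737 liters, $752,071.25):
Base rate for 0938.34 is 29.5%.
Duty = $752,071.25 × 29.5% = $221,861.02.

$221,861.02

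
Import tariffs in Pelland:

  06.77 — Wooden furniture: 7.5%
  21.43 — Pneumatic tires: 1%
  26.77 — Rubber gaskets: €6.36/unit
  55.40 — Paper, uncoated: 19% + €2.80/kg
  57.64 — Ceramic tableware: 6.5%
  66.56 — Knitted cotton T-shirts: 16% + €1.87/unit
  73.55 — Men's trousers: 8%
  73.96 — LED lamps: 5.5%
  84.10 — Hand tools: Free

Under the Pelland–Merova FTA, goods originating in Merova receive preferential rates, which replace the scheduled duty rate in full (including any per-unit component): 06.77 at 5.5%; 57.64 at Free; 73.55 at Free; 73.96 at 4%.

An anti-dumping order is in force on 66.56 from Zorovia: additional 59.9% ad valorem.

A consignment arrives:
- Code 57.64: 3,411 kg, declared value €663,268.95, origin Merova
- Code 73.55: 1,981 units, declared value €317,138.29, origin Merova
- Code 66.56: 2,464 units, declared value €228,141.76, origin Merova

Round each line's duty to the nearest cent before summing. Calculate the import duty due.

Line 1 (57.64, Merova, 3,411 kg, €663,268.95):
Base rate for 57.64 is 6.5%.
Origin Merova qualifies under the Pelland–Merova agreement and 57.64 is covered: preferential rate Free applies instead.
Duty = €663,268.95 × 0% = €0.00.
Line 2 (73.55, Merova, 1,981 units, €317,138.29):
Base rate for 73.55 is 8%.
Origin Merova qualifies under the Pelland–Merova agreement and 73.55 is covered: preferential rate Free applies instead.
Duty = €317,138.29 × 0% = €0.00.
Line 3 (66.56, Merova, 2,464 units, €228,141.76):
Base rate for 66.56 is 16% + €1.87/unit.
Origin Merova is the FTA partner but 66.56 is not on the preference list; base rate stands.
The additional-duty order on 66.56 targets Zorovia, not Merova; it does not apply.
Duty = €228,141.76 × 16% + 2,464 × €1.87 = €41,110.36.
Total = €0.00 + €0.00 + €41,110.36 = €41,110.36.

€41,110.36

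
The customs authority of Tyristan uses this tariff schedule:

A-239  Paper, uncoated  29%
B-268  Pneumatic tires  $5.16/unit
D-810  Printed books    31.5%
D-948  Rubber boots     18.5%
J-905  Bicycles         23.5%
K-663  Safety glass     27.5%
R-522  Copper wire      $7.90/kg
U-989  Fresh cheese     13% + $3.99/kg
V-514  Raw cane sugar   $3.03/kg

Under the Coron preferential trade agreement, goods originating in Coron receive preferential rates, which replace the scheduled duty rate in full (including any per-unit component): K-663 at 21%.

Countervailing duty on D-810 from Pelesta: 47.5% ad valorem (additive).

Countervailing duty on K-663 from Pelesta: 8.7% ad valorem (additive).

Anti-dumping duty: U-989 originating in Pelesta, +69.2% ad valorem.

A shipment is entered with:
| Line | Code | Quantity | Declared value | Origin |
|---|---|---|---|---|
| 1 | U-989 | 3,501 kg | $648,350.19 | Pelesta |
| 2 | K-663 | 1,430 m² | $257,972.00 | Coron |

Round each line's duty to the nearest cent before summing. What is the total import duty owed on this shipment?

Line 1 (U-989, Pelesta, 3,501 kg, $648,350.19):
Base rate for U-989 is 13% + $3.99/kg.
Additional duty on U-989 from Pelesta: +69.2%. Applied ad valorem rate: 13% + 69.2% = 82.2%.
Duty = $648,350.19 × 82.2% + 3,501 × $3.99 = $546,912.85.
Line 2 (K-663, Coron, 1,430 m², $257,972.00):
Base rate for K-663 is 27.5%.
Origin Coron qualifies under the Tyristan–Coron agreement and K-663 is covered: preferential rate 21% applies instead.
The additional-duty order on K-663 targets Pelesta, not Coron; it does not apply.
Duty = $257,972.00 × 21% = $54,174.12.
Total = $546,912.85 + $54,174.12 = $601,086.97.

$601,086.97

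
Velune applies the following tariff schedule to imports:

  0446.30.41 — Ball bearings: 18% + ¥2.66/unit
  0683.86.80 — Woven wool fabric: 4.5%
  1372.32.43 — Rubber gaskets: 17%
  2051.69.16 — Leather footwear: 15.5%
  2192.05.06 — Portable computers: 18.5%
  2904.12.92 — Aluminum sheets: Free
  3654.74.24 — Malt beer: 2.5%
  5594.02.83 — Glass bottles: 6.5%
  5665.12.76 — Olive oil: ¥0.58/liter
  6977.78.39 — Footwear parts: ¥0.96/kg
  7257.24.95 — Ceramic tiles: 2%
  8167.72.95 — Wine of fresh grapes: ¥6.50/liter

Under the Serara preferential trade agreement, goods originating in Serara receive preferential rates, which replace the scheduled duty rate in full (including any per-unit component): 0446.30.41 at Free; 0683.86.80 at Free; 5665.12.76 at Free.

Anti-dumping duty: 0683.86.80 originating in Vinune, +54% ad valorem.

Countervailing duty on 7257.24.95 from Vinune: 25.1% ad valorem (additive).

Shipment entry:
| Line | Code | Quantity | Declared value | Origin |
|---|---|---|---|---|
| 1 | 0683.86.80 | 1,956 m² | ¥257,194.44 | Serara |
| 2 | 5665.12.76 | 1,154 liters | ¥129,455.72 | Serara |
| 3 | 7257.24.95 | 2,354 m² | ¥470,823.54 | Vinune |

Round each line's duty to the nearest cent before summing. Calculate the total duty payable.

¥127,593.18

Line 1 (0683.86.80, Serara, 1,956 m², ¥257,194.44):
Base rate for 0683.86.80 is 4.5%.
Origin Serara qualifies under the Velune–Serara agreement and 0683.86.80 is covered: preferential rate Free applies instead.
The additional-duty order on 0683.86.80 targets Vinune, not Serara; it does not apply.
Duty = ¥257,194.44 × 0% = ¥0.00.
Line 2 (5665.12.76, Serara, 1,154 liters, ¥129,455.72):
Base rate for 5665.12.76 is ¥0.58/liter.
Origin Serara qualifies under the Velune–Serara agreement and 5665.12.76 is covered: preferential rate Free applies instead.
Duty = ¥129,455.72 × 0% = ¥0.00.
Line 3 (7257.24.95, Vinune, 2,354 m², ¥470,823.54):
Base rate for 7257.24.95 is 2%.
Additional duty on 7257.24.95 from Vinune: +25.1%. Applied ad valorem rate: 2% + 25.1% = 27.1%.
Duty = ¥470,823.54 × 27.1% = ¥127,593.18.
Total = ¥0.00 + ¥0.00 + ¥127,593.18 = ¥127,593.18.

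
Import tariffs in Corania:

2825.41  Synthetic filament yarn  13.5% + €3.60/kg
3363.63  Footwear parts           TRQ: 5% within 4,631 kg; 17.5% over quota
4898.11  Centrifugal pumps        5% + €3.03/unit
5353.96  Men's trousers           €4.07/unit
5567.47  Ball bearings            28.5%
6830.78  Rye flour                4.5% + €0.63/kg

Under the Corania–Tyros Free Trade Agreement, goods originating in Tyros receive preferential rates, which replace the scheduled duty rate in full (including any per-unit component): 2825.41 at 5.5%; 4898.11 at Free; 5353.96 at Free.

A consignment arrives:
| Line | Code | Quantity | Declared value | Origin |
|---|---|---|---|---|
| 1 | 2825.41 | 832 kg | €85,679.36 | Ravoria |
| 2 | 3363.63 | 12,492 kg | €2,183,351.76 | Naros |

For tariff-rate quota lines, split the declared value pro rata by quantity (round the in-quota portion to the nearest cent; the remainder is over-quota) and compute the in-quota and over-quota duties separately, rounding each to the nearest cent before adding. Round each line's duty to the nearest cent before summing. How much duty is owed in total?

€295,472.70

Line 1 (2825.41, Ravoria, 832 kg, €85,679.36):
Base rate for 2825.41 is 13.5% + €3.60/kg.
2825.41 has an FTA preferential rate, but origin Ravoria is not Tyros; base rate stands.
Duty = €85,679.36 × 13.5% + 832 × €3.60 = €14,561.91.
Line 2 (3363.63, Naros, 12,492 kg, €2,183,351.76):
Code 3363.63 is under a tariff-rate quota (threshold 4,631 kg). In-quota: 4,631 kg at 5%; over-quota: 7,861 kg at 17.5%.
Pro-rata value split: in-quota = €2,183,351.76 × 4,631/12,492 = €809,406.18; over-quota = €2,183,351.76 − €809,406.18 = €1,373,945.58.
In-quota duty = €809,406.18 × 5% = €40,470.31. Over-quota duty = €1,373,945.58 × 17.5% = €240,440.48.
Line duty = €40,470.31 + €240,440.48 = €280,910.79.
Total = €14,561.91 + €280,910.79 = €295,472.70.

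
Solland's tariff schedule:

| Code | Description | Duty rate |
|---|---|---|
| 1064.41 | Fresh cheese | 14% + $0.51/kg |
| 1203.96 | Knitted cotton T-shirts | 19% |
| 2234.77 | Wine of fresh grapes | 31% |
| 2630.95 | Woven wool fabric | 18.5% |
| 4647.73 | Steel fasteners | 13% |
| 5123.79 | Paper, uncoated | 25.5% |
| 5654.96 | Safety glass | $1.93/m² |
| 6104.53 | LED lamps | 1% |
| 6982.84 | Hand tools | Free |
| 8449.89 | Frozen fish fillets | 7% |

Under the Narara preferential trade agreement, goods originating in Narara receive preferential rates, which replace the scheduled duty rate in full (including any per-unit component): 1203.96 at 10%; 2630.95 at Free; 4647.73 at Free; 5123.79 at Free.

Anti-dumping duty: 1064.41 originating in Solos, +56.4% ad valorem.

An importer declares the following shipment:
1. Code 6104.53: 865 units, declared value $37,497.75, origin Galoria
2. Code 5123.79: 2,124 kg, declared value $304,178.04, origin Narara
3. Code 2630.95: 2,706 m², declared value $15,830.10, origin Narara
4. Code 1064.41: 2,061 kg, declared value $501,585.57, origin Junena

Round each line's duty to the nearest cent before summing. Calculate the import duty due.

$71,648.07

Line 1 (6104.53, Galoria, 865 units, $37,497.75):
Base rate for 6104.53 is 1%.
Duty = $37,497.75 × 1% = $374.98.
Line 2 (5123.79, Narara, 2,124 kg, $304,178.04):
Base rate for 5123.79 is 25.5%.
Origin Narara qualifies under the Solland–Narara agreement and 5123.79 is covered: preferential rate Free applies instead.
Duty = $304,178.04 × 0% = $0.00.
Line 3 (2630.95, Narara, 2,706 m², $15,830.10):
Base rate for 2630.95 is 18.5%.
Origin Narara qualifies under the Solland–Narara agreement and 2630.95 is covered: preferential rate Free applies instead.
Duty = $15,830.10 × 0% = $0.00.
Line 4 (1064.41, Junena, 2,061 kg, $501,585.57):
Base rate for 1064.41 is 14% + $0.51/kg.
The additional-duty order on 1064.41 targets Solos, not Junena; it does not apply.
Duty = $501,585.57 × 14% + 2,061 × $0.51 = $71,273.09.
Total = $374.98 + $0.00 + $0.00 + $71,273.09 = $71,648.07.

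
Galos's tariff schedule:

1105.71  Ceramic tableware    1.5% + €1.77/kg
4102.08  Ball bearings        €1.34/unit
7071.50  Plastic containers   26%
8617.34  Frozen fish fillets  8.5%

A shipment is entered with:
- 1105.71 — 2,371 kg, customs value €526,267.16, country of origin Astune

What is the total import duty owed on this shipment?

€12,090.68

Line 1 (1105.71, Astune, 2,371 kg, €526,267.16):
Base rate for 1105.71 is 1.5% + €1.77/kg.
Duty = €526,267.16 × 1.5% + 2,371 × €1.77 = €12,090.68.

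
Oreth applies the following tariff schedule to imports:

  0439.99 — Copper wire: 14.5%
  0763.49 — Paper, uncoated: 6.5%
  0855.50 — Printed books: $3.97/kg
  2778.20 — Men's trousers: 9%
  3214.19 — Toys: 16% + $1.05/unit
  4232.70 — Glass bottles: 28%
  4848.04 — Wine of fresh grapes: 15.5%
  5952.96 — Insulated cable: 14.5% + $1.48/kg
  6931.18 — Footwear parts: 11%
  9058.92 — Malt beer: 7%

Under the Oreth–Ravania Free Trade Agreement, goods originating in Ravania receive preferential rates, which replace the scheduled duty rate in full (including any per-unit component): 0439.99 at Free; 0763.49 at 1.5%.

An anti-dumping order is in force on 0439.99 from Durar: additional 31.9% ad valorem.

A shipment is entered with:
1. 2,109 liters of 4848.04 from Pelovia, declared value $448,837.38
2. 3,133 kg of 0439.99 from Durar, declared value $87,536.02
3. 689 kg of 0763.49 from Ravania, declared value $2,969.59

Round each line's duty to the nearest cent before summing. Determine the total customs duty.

Line 1 (4848.04, Pelovia, 2,109 liters, $448,837.38):
Base rate for 4848.04 is 15.5%.
Duty = $448,837.38 × 15.5% = $69,569.79.
Line 2 (0439.99, Durar, 3,133 kg, $87,536.02):
Base rate for 0439.99 is 14.5%.
0439.99 has an FTA preferential rate, but origin Durar is not Ravania; base rate stands.
Additional duty on 0439.99 from Durar: +31.9%. Applied ad valorem rate: 14.5% + 31.9% = 46.4%.
Duty = $87,536.02 × 46.4% = $40,616.71.
Line 3 (0763.49, Ravania, 689 kg, $2,969.59):
Base rate for 0763.49 is 6.5%.
Origin Ravania qualifies under the Oreth–Ravania agreement and 0763.49 is covered: preferential rate 1.5% applies instead.
Duty = $2,969.59 × 1.5% = $44.54.
Total = $69,569.79 + $40,616.71 + $44.54 = $110,231.04.

$110,231.04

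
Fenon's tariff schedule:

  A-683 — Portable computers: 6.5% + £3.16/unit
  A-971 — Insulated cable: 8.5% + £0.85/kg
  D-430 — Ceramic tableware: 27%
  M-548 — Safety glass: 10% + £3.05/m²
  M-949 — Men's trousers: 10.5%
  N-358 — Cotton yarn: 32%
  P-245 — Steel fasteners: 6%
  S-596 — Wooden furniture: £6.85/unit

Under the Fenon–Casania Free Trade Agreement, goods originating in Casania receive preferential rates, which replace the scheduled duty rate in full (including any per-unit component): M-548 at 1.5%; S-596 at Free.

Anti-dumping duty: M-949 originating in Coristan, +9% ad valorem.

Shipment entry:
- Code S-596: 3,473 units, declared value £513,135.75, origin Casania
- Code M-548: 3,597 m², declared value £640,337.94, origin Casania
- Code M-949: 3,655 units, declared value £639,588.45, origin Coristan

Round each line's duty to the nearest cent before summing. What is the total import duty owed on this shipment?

Line 1 (S-596, Casania, 3,473 units, £513,135.75):
Base rate for S-596 is £6.85/unit.
Origin Casania qualifies under the Fenon–Casania agreement and S-596 is covered: preferential rate Free applies instead.
Duty = £513,135.75 × 0% = £0.00.
Line 2 (M-548, Casania, 3,597 m², £640,337.94):
Base rate for M-548 is 10% + £3.05/m².
Origin Casania qualifies under the Fenon–Casania agreement and M-548 is covered: preferential rate 1.5% applies instead.
Duty = £640,337.94 × 1.5% = £9,605.07.
Line 3 (M-949, Coristan, 3,655 units, £639,588.45):
Base rate for M-949 is 10.5%.
Additional duty on M-949 from Coristan: +9%. Applied ad valorem rate: 10.5% + 9% = 19.5%.
Duty = £639,588.45 × 19.5% = £124,719.75.
Total = £0.00 + £9,605.07 + £124,719.75 = £134,324.82.

£134,324.82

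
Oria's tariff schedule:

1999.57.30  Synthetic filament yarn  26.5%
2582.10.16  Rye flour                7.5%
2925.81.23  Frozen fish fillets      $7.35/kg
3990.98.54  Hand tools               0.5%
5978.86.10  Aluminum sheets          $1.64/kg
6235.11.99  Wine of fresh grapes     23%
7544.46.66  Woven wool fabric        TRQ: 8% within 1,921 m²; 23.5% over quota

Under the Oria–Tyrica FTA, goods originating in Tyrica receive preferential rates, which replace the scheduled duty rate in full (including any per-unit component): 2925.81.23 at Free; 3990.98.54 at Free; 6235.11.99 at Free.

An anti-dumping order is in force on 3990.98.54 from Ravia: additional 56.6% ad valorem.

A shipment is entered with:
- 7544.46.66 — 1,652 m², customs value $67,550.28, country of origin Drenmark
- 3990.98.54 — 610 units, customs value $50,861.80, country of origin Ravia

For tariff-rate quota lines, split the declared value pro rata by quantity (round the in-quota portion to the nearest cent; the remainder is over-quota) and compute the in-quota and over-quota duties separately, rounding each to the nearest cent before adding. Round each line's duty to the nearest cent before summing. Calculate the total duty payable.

$34,446.11

Line 1 (7544.46.66, Drenmark, 1,652 m², $67,550.28):
Code 7544.46.66 is under a tariff-rate quota (threshold 1,921 m²). Quantity 1,652 m² is within the quota, so the in-quota rate 8% applies to the full value.
Duty = $67,550.28 × 8% = $5,404.02.
Line 2 (3990.98.54, Ravia, 610 units, $50,861.80):
Base rate for 3990.98.54 is 0.5%.
3990.98.54 has an FTA preferential rate, but origin Ravia is not Tyrica; base rate stands.
Additional duty on 3990.98.54 from Ravia: +56.6%. Applied ad valorem rate: 0.5% + 56.6% = 57.1%.
Duty = $50,861.80 × 57.1% = $29,042.09.
Total = $5,404.02 + $29,042.09 = $34,446.11.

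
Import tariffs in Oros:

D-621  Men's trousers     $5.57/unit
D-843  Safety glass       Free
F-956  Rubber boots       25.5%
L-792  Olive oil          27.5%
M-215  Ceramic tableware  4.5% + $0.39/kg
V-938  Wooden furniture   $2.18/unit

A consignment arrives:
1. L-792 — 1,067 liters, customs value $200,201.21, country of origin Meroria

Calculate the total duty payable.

$55,055.33

Line 1 (L-792, Meroria, 1,067 liters, $200,201.21):
Base rate for L-792 is 27.5%.
Duty = $200,201.21 × 27.5% = $55,055.33.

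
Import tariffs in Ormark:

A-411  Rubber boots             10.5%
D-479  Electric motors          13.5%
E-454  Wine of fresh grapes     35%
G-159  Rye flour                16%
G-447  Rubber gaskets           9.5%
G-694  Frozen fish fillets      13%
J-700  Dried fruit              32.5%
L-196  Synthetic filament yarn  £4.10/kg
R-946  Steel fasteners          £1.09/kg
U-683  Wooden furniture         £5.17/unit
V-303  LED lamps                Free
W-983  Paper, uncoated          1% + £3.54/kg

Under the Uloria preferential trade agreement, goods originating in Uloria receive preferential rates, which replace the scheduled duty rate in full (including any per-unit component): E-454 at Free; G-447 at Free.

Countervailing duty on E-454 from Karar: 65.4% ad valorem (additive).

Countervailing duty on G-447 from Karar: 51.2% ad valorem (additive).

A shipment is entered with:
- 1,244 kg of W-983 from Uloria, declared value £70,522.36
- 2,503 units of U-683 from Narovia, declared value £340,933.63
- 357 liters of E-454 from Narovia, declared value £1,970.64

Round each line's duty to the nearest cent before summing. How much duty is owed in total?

Line 1 (W-983, Uloria, 1,244 kg, £70,522.36):
Base rate for W-983 is 1% + £3.54/kg.
Origin Uloria is the FTA partner but W-983 is not on the preference list; base rate stands.
Duty = £70,522.36 × 1% + 1,244 × £3.54 = £5,108.98.
Line 2 (U-683, Narovia, 2,503 units, £340,933.63):
Base rate for U-683 is £5.17/unit.
Duty = 2,503 × £5.17 = £12,940.51.
Line 3 (E-454, Narovia, 357 liters, £1,970.64):
Base rate for E-454 is 35%.
E-454 has an FTA preferential rate, but origin Narovia is not Uloria; base rate stands.
The additional-duty order on E-454 targets Karar, not Narovia; it does not apply.
Duty = £1,970.64 × 35% = £689.72.
Total = £5,108.98 + £12,940.51 + £689.72 = £18,739.21.

£18,739.21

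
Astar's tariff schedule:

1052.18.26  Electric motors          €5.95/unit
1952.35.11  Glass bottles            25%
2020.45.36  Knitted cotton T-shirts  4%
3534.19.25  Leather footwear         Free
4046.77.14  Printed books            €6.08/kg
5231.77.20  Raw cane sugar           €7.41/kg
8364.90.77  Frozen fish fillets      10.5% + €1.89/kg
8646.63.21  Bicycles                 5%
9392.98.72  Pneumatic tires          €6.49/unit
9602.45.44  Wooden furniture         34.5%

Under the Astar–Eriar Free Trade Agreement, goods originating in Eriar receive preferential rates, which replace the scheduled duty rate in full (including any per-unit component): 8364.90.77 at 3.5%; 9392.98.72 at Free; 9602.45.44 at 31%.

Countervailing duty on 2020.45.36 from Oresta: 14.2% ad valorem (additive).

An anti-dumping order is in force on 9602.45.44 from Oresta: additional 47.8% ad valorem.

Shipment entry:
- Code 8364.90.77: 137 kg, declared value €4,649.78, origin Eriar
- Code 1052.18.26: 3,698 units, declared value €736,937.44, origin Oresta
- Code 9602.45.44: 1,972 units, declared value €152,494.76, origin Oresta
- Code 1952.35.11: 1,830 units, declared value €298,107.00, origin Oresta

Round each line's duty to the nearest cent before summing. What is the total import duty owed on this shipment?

Line 1 (8364.90.77, Eriar, 137 kg, €4,649.78):
Base rate for 8364.90.77 is 10.5% + €1.89/kg.
Origin Eriar qualifies under the Astar–Eriar agreement and 8364.90.77 is covered: preferential rate 3.5% applies instead.
Duty = €4,649.78 × 3.5% = €162.74.
Line 2 (1052.18.26, Oresta, 3,698 units, €736,937.44):
Base rate for 1052.18.26 is €5.95/unit.
Duty = 3,698 × €5.95 = €22,003.10.
Line 3 (9602.45.44, Oresta, 1,972 units, €152,494.76):
Base rate for 9602.45.44 is 34.5%.
9602.45.44 has an FTA preferential rate, but origin Oresta is not Eriar; base rate stands.
Additional duty on 9602.45.44 from Oresta: +47.8%. Applied ad valorem rate: 34.5% + 47.8% = 82.3%.
Duty = €152,494.76 × 82.3% = €125,503.19.
Line 4 (1952.35.11, Oresta, 1,830 units, €298,107.00):
Base rate for 1952.35.11 is 25%.
Duty = €298,107.00 × 25% = €74,526.75.
Total = €162.74 + €22,003.10 + €125,503.19 + €74,526.75 = €222,195.78.

€222,195.78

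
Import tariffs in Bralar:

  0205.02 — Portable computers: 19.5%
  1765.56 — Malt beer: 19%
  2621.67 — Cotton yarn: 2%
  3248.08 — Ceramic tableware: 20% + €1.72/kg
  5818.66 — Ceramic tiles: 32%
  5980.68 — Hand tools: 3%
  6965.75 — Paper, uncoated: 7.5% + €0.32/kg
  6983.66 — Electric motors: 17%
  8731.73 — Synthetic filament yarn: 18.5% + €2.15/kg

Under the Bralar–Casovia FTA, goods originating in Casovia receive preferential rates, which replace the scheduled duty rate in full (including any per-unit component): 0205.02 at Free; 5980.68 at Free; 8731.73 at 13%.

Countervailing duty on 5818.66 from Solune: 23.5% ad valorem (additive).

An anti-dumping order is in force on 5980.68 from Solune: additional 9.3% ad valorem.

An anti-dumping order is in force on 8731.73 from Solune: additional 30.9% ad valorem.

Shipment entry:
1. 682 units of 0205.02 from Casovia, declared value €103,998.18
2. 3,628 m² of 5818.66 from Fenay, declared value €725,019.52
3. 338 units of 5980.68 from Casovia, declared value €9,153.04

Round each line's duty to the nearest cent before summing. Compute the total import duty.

Line 1 (0205.02, Casovia, 682 units, €103,998.18):
Base rate for 0205.02 is 19.5%.
Origin Casovia qualifies under the Bralar–Casovia agreement and 0205.02 is covered: preferential rate Free applies instead.
Duty = €103,998.18 × 0% = €0.00.
Line 2 (5818.66, Fenay, 3,628 m², €725,019.52):
Base rate for 5818.66 is 32%.
The additional-duty order on 5818.66 targets Solune, not Fenay; it does not apply.
Duty = €725,019.52 × 32% = €232,006.25.
Line 3 (5980.68, Casovia, 338 units, €9,153.04):
Base rate for 5980.68 is 3%.
Origin Casovia qualifies under the Bralar–Casovia agreement and 5980.68 is covered: preferential rate Free applies instead.
The additional-duty order on 5980.68 targets Solune, not Casovia; it does not apply.
Duty = €9,153.04 × 0% = €0.00.
Total = €0.00 + €232,006.25 + €0.00 = €232,006.25.

€232,006.25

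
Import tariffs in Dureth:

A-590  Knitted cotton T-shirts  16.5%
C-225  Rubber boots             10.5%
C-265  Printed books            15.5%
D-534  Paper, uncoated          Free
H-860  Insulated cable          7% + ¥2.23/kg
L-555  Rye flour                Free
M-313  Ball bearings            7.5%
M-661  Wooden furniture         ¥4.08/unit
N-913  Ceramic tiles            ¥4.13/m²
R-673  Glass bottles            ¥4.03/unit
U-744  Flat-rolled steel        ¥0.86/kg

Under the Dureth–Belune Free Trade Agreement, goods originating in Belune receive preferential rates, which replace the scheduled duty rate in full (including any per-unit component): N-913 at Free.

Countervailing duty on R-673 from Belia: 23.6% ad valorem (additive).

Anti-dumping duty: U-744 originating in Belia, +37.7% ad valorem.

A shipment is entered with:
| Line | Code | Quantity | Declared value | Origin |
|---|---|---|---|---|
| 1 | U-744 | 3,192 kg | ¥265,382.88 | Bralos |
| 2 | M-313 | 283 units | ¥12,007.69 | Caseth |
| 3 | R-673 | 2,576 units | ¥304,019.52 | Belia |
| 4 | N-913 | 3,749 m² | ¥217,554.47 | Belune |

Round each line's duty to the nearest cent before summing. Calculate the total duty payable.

Line 1 (U-744, Bralos, 3,192 kg, ¥265,382.88):
Base rate for U-744 is ¥0.86/kg.
The additional-duty order on U-744 targets Belia, not Bralos; it does not apply.
Duty = 3,192 × ¥0.86 = ¥2,745.12.
Line 2 (M-313, Caseth, 283 units, ¥12,007.69):
Base rate for M-313 is 7.5%.
Duty = ¥12,007.69 × 7.5% = ¥900.58.
Line 3 (R-673, Belia, 2,576 units, ¥304,019.52):
Base rate for R-673 is ¥4.03/unit.
Additional duty on R-673 from Belia: +23.6% ad valorem. Applied ad valorem rate = 23.6%.
Duty = ¥304,019.52 × 23.6% + 2,576 × ¥4.03 = ¥82,129.89.
Line 4 (N-913, Belune, 3,749 m², ¥217,554.47):
Base rate for N-913 is ¥4.13/m².
Origin Belune qualifies under the Dureth–Belune agreement and N-913 is covered: preferential rate Free applies instead.
Duty = ¥217,554.47 × 0% = ¥0.00.
Total = ¥2,745.12 + ¥900.58 + ¥82,129.89 + ¥0.00 = ¥85,775.59.

¥85,775.59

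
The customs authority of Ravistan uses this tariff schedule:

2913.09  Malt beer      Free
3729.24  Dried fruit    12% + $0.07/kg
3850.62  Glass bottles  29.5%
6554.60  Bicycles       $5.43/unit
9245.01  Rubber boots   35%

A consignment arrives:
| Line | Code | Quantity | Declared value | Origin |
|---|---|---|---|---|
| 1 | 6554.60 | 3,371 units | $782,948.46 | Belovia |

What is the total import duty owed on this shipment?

Line 1 (6554.60, Belovia, 3,371 units, $782,948.46):
Base rate for 6554.60 is $5.43/unit.
Duty = 3,371 × $5.43 = $18,304.53.

$18,304.53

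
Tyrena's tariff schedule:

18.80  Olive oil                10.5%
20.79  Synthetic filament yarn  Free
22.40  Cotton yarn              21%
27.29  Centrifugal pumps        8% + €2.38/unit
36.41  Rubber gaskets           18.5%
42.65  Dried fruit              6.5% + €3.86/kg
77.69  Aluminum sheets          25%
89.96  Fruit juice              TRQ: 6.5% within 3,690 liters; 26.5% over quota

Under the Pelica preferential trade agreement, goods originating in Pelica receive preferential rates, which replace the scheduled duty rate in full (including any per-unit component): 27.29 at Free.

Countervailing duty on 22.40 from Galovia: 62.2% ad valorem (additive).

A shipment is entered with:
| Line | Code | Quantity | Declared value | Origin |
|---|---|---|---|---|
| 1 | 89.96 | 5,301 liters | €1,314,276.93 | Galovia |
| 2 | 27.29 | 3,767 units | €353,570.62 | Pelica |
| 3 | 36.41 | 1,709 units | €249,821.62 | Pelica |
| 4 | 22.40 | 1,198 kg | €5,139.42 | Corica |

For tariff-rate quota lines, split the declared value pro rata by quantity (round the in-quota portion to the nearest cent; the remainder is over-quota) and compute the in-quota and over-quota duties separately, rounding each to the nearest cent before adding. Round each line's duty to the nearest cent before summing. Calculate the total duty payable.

Line 1 (89.96, Galovia, 5,301 liters, €1,314,276.93):
Code 89.96 is under a tariff-rate quota (threshold 3,690 liters). In-quota: 3,690 liters at 6.5%; over-quota: 1,611 liters at 26.5%.
Pro-rata value split: in-quota = €1,314,276.93 × 3,690/5,301 = €914,861.70; over-quota = €1,314,276.93 − €914,861.70 = €399,415.23.
In-quota duty = €914,861.70 × 6.5% = €59,466.01. Over-quota duty = €399,415.23 × 26.5% = €105,845.04.
Line duty = €59,466.01 + €105,845.04 = €165,311.05.
Line 2 (27.29, Pelica, 3,767 units, €353,570.62):
Base rate for 27.29 is 8% + €2.38/unit.
Origin Pelica qualifies under the Tyrena–Pelica agreement and 27.29 is covered: preferential rate Free applies instead.
Duty = €353,570.62 × 0% = €0.00.
Line 3 (36.41, Pelica, 1,709 units, €249,821.62):
Base rate for 36.41 is 18.5%.
Origin Pelica is the FTA partner but 36.41 is not on the preference list; base rate stands.
Duty = €249,821.62 × 18.5% = €46,217.00.
Line 4 (22.40, Corica, 1,198 kg, €5,139.42):
Base rate for 22.40 is 21%.
The additional-duty order on 22.40 targets Galovia, not Corica; it does not apply.
Duty = €5,139.42 × 21% = €1,079.28.
Total = €165,311.05 + €0.00 + €46,217.00 + €1,079.28 = €212,607.33.

€212,607.33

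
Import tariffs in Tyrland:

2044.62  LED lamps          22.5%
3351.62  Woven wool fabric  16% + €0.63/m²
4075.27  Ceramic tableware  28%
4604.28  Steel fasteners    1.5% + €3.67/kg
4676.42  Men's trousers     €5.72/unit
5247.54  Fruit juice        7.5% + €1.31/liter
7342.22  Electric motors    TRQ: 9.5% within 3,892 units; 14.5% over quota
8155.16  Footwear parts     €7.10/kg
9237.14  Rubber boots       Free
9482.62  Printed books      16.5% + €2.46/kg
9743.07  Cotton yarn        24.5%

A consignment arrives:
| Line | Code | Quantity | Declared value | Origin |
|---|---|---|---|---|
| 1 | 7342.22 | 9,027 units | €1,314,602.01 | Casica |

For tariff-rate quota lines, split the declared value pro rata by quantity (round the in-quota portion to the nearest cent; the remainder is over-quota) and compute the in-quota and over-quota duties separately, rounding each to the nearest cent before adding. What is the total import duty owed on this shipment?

€162,277.70

Line 1 (7342.22, Casica, 9,027 units, €1,314,602.01):
Code 7342.22 is under a tariff-rate quota (threshold 3,892 units). In-quota: 3,892 units at 9.5%; over-quota: 5,135 units at 14.5%.
Pro-rata value split: in-quota = €1,314,602.01 × 3,892/9,027 = €566,791.96; over-quota = €1,314,602.01 − €566,791.96 = €747,810.05.
In-quota duty = €566,791.96 × 9.5% = €53,845.24. Over-quota duty = €747,810.05 × 14.5% = €108,432.46.
Line duty = €53,845.24 + €108,432.46 = €162,277.70.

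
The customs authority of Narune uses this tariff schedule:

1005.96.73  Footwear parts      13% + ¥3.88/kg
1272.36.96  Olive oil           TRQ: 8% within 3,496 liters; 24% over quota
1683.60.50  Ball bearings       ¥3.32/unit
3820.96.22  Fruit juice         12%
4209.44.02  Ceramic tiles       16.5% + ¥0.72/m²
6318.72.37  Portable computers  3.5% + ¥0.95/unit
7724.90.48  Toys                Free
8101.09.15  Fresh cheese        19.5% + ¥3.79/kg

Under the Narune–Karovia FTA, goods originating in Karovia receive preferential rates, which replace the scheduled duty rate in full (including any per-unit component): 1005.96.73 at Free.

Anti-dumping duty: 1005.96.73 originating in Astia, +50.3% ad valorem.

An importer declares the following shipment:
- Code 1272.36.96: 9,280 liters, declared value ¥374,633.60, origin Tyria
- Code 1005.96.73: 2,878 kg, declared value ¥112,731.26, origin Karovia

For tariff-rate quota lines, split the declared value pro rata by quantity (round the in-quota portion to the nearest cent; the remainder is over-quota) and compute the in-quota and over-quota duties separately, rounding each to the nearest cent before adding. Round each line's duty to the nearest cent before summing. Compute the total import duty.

¥67,330.70

Line 1 (1272.36.96, Tyria, 9,280 liters, ¥374,633.60):
Code 1272.36.96 is under a tariff-rate quota (threshold 3,496 liters). In-quota: 3,496 liters at 8%; over-quota: 5,784 liters at 24%.
Pro-rata value split: in-quota = ¥374,633.60 × 3,496/9,280 = ¥141,133.52; over-quota = ¥374,633.60 − ¥141,133.52 = ¥233,500.08.
In-quota duty = ¥141,133.52 × 8% = ¥11,290.68. Over-quota duty = ¥233,500.08 × 24% = ¥56,040.02.
Line duty = ¥11,290.68 + ¥56,040.02 = ¥67,330.70.
Line 2 (1005.96.73, Karovia, 2,878 kg, ¥112,731.26):
Base rate for 1005.96.73 is 13% + ¥3.88/kg.
Origin Karovia qualifies under the Narune–Karovia agreement and 1005.96.73 is covered: preferential rate Free applies instead.
The additional-duty order on 1005.96.73 targets Astia, not Karovia; it does not apply.
Duty = ¥112,731.26 × 0% = ¥0.00.
Total = ¥67,330.70 + ¥0.00 = ¥67,330.70.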